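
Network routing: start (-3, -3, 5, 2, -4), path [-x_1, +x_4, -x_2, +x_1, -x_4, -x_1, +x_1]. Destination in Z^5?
(-3, -4, 5, 2, -4)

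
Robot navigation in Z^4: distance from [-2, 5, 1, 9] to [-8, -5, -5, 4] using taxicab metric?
27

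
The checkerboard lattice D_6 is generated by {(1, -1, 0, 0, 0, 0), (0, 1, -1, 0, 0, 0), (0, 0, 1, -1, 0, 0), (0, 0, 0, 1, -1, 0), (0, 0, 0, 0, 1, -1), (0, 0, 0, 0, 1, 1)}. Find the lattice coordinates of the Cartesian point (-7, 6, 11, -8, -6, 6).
-7b₁ - b₂ + 10b₃ + 2b₄ - 5b₅ + b₆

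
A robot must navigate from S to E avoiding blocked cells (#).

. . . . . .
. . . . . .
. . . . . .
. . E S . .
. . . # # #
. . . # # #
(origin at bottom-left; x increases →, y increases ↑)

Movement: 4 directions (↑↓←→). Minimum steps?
1
(one shortest path: (3, 2) → (2, 2))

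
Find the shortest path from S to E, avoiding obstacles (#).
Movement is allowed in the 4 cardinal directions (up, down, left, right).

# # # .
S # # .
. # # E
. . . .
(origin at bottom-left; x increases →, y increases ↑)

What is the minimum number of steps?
6
(one shortest path: (0, 2) → (0, 1) → (0, 0) → (1, 0) → (2, 0) → (3, 0) → (3, 1))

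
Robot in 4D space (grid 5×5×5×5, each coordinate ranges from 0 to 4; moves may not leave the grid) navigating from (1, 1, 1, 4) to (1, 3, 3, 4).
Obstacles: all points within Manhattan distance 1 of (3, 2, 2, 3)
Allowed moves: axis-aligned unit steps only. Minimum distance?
4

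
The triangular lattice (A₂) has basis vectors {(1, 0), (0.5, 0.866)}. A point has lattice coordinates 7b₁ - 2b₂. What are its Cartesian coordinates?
(6, -1.732)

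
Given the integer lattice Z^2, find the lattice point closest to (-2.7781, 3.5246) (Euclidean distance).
(-3, 4)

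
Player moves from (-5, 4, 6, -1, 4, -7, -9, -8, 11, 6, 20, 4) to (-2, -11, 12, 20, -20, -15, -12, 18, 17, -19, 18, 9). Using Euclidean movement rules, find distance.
52.2111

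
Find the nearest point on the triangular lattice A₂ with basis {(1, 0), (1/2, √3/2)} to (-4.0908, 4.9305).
(-4, 5.196)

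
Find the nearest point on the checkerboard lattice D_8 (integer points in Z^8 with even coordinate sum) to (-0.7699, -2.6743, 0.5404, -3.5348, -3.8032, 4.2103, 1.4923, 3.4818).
(-1, -3, 1, -4, -4, 4, 2, 3)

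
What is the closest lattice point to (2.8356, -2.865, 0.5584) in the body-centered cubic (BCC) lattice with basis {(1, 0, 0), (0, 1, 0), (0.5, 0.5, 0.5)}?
(3, -3, 1)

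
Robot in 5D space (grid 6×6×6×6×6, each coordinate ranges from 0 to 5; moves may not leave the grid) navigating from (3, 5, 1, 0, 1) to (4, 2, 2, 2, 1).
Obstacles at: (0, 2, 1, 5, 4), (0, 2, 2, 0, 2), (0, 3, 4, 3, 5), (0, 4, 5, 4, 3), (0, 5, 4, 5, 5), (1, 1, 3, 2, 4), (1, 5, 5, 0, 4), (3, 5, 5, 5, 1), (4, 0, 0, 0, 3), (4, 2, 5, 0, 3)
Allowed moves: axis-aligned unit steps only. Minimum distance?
7
(one shortest path: (3, 5, 1, 0, 1) → (4, 5, 1, 0, 1) → (4, 4, 1, 0, 1) → (4, 3, 1, 0, 1) → (4, 2, 1, 0, 1) → (4, 2, 2, 0, 1) → (4, 2, 2, 1, 1) → (4, 2, 2, 2, 1))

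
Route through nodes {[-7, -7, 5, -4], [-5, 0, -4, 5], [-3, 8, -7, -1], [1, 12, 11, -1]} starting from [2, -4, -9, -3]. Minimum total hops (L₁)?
99
(one optimal route: (2, -4, -9, -3) → (-7, -7, 5, -4) → (-5, 0, -4, 5) → (-3, 8, -7, -1) → (1, 12, 11, -1))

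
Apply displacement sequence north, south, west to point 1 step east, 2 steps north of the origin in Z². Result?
(0, 2)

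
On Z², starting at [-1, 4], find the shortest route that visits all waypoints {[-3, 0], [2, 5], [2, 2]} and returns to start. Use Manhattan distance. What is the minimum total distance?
20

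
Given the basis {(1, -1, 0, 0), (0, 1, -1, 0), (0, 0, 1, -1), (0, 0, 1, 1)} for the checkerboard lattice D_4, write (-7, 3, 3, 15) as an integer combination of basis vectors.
-7b₁ - 4b₂ - 8b₃ + 7b₄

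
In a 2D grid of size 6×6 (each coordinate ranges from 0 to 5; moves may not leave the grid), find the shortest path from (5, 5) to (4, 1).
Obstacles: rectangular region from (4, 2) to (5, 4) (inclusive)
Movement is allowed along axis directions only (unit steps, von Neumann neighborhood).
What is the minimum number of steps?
7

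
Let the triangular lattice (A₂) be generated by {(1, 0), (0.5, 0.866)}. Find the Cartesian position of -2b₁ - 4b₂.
(-4, -3.464)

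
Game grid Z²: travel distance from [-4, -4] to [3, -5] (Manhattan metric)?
8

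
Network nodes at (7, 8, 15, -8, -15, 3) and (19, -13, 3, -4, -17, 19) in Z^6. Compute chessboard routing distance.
21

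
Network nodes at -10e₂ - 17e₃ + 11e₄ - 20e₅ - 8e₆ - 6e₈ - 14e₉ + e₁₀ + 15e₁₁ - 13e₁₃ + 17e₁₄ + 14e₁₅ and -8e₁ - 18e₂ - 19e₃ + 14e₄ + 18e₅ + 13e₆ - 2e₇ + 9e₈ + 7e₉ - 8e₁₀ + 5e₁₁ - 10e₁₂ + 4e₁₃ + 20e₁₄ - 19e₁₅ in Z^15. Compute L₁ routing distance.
200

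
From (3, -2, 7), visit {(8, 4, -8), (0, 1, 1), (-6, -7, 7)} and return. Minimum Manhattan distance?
80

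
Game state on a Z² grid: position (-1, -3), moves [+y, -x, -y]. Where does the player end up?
(-2, -3)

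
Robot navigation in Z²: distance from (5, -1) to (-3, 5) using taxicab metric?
14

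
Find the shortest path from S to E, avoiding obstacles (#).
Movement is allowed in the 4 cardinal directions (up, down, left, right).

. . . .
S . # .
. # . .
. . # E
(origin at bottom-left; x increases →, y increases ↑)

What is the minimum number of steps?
7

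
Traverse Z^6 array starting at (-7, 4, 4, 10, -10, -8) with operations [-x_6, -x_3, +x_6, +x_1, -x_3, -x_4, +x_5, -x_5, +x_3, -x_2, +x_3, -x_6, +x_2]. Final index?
(-6, 4, 4, 9, -10, -9)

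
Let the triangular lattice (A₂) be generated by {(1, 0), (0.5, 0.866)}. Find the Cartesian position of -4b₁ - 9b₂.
(-8.5, -7.794)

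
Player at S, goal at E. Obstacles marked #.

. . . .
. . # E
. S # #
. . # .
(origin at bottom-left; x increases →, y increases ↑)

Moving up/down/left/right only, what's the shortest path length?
5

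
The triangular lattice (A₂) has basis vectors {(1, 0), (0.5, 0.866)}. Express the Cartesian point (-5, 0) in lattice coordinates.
-5b₁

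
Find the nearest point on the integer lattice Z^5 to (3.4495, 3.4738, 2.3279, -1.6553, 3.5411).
(3, 3, 2, -2, 4)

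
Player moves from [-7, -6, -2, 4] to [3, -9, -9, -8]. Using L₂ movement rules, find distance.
17.3781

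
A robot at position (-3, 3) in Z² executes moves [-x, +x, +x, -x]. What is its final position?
(-3, 3)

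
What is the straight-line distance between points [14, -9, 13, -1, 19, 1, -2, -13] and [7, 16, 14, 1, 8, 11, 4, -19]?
31.1769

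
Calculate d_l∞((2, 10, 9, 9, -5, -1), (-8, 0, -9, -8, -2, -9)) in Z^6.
18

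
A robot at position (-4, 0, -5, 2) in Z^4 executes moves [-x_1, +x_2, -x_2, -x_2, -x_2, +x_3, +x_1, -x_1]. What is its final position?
(-5, -2, -4, 2)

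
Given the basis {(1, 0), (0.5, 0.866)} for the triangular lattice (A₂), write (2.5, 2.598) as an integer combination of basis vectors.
b₁ + 3b₂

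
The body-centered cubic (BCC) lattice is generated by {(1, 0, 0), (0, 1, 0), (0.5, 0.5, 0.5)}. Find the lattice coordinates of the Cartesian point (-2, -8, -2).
-6b₂ - 4b₃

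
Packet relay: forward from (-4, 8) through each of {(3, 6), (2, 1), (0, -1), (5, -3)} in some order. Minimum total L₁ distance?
26
(one optimal route: (-4, 8) → (3, 6) → (2, 1) → (0, -1) → (5, -3))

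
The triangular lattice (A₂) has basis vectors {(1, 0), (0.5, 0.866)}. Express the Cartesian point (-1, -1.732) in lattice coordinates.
-2b₂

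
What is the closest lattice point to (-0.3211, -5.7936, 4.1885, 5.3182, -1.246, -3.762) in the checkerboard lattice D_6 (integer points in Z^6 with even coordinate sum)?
(0, -6, 4, 5, -1, -4)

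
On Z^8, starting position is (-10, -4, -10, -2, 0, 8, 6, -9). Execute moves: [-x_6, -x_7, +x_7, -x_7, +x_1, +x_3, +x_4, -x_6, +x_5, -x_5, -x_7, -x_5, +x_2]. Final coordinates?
(-9, -3, -9, -1, -1, 6, 4, -9)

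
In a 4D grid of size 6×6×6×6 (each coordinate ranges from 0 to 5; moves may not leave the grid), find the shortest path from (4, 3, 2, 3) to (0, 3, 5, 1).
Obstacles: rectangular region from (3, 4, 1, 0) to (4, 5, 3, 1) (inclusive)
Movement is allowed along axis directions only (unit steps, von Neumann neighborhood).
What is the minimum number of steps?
9
(one shortest path: (4, 3, 2, 3) → (3, 3, 2, 3) → (2, 3, 2, 3) → (1, 3, 2, 3) → (0, 3, 2, 3) → (0, 3, 3, 3) → (0, 3, 4, 3) → (0, 3, 5, 3) → (0, 3, 5, 2) → (0, 3, 5, 1))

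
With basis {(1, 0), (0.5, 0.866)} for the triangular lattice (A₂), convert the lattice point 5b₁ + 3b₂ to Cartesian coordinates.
(6.5, 2.598)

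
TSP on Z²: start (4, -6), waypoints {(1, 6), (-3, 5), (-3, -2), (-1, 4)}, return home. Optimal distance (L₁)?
40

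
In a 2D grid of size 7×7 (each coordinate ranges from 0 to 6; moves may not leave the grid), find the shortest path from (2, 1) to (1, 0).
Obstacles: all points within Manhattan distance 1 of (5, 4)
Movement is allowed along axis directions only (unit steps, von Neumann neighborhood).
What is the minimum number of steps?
2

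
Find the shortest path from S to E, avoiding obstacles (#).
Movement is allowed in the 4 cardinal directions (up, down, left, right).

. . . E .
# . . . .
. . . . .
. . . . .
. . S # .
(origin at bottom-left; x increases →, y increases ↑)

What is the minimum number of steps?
5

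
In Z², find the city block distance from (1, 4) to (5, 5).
5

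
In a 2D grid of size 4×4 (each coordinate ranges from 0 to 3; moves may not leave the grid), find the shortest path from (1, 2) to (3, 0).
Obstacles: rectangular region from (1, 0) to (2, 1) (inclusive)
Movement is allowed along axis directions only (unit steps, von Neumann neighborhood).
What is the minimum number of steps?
4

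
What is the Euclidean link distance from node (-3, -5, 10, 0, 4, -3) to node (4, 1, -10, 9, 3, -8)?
24.3311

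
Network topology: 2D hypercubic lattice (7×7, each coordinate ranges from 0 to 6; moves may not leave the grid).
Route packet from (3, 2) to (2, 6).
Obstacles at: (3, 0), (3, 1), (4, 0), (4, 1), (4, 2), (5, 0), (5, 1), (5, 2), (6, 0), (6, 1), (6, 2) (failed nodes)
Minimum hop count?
5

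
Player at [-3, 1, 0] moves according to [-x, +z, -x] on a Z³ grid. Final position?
(-5, 1, 1)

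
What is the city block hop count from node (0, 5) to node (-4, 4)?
5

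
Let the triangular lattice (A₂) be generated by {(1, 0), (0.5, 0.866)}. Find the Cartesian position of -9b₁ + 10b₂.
(-4, 8.66)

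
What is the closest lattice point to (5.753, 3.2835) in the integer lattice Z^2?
(6, 3)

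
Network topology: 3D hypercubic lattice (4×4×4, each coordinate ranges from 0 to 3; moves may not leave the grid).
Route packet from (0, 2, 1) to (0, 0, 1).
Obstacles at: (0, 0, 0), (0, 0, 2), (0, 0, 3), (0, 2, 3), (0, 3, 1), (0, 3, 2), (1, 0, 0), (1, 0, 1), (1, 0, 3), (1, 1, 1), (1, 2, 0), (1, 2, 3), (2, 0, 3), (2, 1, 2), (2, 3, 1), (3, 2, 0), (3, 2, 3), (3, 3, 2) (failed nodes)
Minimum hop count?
2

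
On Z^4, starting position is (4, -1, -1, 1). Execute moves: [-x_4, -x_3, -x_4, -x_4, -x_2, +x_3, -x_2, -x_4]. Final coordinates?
(4, -3, -1, -3)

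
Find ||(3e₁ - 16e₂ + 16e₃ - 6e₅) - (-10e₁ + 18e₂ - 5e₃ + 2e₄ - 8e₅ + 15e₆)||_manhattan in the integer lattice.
87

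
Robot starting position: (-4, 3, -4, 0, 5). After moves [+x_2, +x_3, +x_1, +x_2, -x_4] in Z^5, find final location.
(-3, 5, -3, -1, 5)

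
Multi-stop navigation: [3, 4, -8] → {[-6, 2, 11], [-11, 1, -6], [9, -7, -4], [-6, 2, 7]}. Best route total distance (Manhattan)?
74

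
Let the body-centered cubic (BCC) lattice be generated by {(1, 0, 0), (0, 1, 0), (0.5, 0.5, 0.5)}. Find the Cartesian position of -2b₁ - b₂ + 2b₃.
(-1, 0, 1)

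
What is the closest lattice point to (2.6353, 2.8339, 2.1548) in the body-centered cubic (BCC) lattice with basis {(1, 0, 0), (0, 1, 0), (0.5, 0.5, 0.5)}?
(3, 3, 2)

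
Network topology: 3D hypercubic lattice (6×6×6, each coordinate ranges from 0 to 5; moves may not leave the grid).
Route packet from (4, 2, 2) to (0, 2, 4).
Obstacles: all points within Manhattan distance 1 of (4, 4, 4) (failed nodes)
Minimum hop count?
6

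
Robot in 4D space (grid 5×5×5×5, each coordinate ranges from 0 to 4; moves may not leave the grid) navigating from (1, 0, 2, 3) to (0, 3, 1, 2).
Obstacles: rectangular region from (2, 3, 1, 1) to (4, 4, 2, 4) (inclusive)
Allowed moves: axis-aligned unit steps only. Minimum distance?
6
(one shortest path: (1, 0, 2, 3) → (0, 0, 2, 3) → (0, 1, 2, 3) → (0, 2, 2, 3) → (0, 3, 2, 3) → (0, 3, 1, 3) → (0, 3, 1, 2))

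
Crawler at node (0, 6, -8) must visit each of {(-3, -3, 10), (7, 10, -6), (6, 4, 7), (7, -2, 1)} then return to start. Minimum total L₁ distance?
94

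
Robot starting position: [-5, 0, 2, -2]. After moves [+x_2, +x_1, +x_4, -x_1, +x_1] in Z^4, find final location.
(-4, 1, 2, -1)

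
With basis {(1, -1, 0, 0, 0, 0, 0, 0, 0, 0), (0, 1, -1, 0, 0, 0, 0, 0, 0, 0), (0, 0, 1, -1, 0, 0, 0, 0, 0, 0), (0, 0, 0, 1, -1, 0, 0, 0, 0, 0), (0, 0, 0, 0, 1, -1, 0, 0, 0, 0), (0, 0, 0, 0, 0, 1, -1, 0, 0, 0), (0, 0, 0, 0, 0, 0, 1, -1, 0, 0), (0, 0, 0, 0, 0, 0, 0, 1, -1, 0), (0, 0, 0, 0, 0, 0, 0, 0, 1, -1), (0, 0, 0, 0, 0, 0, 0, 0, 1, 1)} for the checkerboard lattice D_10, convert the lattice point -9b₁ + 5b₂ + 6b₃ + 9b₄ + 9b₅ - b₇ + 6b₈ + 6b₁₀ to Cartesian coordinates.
(-9, 14, 1, 3, 0, -9, -1, 7, 0, 6)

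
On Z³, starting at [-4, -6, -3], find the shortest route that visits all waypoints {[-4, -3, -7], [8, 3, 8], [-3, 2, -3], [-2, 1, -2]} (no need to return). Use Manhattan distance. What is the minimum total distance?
42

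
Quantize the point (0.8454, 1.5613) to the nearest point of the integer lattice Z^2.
(1, 2)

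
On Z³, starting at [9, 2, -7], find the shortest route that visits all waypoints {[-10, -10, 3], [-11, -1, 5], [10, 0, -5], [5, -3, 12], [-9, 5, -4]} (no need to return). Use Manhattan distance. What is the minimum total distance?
90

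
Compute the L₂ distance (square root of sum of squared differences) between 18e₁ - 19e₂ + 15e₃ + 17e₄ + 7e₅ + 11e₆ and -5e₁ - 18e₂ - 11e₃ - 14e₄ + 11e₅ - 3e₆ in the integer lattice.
48.775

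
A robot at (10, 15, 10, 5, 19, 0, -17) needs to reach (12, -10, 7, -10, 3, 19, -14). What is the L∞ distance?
25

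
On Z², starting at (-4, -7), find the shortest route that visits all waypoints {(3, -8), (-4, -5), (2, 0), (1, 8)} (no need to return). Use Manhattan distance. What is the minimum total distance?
30
(one optimal route: (-4, -7) → (-4, -5) → (3, -8) → (2, 0) → (1, 8))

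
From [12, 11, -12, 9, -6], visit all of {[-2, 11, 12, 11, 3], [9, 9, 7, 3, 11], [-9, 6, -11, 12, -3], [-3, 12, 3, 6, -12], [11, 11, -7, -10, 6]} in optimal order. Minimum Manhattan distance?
175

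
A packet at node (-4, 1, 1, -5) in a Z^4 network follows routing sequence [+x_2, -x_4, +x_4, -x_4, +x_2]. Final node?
(-4, 3, 1, -6)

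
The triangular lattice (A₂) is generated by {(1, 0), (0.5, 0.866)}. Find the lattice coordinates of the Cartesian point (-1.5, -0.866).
-b₁ - b₂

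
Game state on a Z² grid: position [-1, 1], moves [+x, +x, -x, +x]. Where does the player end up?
(1, 1)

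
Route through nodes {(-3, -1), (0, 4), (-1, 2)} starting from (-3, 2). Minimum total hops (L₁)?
11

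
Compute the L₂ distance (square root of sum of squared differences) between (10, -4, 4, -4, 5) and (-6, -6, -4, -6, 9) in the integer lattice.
18.5472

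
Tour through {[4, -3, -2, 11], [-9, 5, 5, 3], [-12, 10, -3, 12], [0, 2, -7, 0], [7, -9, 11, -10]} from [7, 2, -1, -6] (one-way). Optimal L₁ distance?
145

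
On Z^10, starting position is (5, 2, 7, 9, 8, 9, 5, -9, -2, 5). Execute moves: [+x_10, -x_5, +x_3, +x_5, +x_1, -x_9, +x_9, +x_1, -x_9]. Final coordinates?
(7, 2, 8, 9, 8, 9, 5, -9, -3, 6)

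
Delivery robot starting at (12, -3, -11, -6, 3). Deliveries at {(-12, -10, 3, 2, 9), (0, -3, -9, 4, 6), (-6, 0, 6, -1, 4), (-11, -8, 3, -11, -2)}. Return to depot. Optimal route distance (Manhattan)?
164
(one optimal route: (12, -3, -11, -6, 3) → (0, -3, -9, 4, 6) → (-6, 0, 6, -1, 4) → (-12, -10, 3, 2, 9) → (-11, -8, 3, -11, -2) → (12, -3, -11, -6, 3))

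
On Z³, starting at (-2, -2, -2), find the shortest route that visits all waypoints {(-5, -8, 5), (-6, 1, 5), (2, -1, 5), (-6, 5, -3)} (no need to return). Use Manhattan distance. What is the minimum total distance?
48
(one optimal route: (-2, -2, -2) → (2, -1, 5) → (-5, -8, 5) → (-6, 1, 5) → (-6, 5, -3))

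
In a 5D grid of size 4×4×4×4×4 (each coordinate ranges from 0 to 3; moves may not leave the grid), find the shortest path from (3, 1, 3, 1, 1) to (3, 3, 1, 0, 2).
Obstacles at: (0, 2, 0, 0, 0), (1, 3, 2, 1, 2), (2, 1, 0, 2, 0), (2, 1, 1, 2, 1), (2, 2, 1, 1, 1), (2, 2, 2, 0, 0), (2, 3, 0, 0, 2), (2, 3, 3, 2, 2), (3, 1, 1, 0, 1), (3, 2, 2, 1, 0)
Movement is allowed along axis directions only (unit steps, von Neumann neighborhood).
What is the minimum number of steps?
6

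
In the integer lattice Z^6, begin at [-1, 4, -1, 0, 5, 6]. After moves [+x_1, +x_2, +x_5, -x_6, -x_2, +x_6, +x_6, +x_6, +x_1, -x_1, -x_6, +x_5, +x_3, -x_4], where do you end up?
(0, 4, 0, -1, 7, 7)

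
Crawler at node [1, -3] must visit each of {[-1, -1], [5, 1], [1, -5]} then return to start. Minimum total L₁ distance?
24
(one optimal route: (1, -3) → (-1, -1) → (5, 1) → (1, -5) → (1, -3))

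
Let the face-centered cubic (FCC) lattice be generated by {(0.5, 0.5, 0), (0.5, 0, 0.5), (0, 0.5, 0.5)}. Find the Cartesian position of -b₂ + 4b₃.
(-0.5, 2, 1.5)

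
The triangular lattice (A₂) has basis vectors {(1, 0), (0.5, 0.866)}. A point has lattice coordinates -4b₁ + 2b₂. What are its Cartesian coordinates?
(-3, 1.732)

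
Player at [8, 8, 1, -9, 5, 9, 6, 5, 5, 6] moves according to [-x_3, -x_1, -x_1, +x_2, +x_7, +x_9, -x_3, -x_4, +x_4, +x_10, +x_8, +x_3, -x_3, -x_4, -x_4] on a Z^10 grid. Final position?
(6, 9, -1, -11, 5, 9, 7, 6, 6, 7)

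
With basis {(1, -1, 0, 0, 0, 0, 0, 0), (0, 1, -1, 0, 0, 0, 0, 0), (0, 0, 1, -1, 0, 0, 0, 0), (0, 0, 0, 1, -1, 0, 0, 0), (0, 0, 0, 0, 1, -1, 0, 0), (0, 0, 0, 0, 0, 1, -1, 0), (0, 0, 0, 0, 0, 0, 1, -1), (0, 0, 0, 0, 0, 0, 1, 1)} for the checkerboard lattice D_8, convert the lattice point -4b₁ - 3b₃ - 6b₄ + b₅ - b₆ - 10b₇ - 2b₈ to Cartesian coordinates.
(-4, 4, -3, -3, 7, -2, -11, 8)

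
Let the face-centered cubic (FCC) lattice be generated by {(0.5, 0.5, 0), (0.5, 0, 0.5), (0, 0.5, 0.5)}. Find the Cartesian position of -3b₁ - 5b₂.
(-4, -1.5, -2.5)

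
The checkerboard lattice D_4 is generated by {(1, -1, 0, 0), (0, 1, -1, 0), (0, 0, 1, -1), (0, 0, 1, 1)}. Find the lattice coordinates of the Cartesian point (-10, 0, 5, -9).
-10b₁ - 10b₂ + 2b₃ - 7b₄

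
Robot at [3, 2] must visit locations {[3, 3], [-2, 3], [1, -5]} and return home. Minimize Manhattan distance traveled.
26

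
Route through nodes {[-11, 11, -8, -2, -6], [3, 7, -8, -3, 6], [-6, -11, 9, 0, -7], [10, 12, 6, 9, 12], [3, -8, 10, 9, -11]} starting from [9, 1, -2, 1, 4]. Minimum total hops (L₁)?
182
(one optimal route: (9, 1, -2, 1, 4) → (3, 7, -8, -3, 6) → (-11, 11, -8, -2, -6) → (-6, -11, 9, 0, -7) → (3, -8, 10, 9, -11) → (10, 12, 6, 9, 12))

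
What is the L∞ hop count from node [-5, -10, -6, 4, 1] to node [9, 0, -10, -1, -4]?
14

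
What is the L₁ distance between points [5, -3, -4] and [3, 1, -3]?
7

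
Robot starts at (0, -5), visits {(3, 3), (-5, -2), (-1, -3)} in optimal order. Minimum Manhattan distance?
21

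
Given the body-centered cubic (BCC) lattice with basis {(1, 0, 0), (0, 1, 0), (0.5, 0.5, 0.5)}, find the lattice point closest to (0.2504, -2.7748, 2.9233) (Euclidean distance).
(0, -3, 3)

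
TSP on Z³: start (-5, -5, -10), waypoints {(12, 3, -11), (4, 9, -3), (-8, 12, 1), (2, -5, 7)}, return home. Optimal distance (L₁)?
124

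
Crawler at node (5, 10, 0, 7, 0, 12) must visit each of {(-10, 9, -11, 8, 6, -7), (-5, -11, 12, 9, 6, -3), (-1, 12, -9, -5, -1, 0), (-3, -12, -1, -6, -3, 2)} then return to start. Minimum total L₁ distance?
232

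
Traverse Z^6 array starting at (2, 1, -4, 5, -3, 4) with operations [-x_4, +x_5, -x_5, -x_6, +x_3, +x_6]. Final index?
(2, 1, -3, 4, -3, 4)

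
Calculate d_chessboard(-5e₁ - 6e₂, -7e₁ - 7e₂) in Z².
2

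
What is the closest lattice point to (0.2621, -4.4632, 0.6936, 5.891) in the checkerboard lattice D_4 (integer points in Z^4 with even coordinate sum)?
(0, -5, 1, 6)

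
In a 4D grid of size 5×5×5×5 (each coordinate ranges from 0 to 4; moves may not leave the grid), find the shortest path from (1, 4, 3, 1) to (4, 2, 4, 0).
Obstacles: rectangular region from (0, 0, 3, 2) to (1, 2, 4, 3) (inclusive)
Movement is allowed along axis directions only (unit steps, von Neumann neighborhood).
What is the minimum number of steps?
7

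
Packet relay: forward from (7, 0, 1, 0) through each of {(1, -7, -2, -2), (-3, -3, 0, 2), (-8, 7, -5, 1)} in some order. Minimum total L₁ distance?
53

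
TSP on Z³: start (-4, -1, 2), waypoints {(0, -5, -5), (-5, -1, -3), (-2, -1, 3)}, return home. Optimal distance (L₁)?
34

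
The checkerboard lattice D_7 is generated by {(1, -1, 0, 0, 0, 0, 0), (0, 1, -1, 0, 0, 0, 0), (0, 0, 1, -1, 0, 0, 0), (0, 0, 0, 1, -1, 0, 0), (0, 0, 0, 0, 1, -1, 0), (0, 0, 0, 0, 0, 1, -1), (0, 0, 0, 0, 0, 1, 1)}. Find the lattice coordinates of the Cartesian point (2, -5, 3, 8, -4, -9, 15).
2b₁ - 3b₂ + 8b₄ + 4b₅ - 10b₆ + 5b₇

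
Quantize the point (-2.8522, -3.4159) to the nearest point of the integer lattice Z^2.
(-3, -3)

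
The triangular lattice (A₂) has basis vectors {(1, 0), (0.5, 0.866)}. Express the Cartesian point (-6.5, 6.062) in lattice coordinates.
-10b₁ + 7b₂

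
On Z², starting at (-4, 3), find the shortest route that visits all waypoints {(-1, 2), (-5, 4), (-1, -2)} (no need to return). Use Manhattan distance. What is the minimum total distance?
12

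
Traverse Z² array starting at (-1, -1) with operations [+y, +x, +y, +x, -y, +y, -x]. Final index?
(0, 1)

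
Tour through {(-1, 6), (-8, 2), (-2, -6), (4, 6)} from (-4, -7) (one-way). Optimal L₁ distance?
33
(one optimal route: (-4, -7) → (-2, -6) → (-8, 2) → (-1, 6) → (4, 6))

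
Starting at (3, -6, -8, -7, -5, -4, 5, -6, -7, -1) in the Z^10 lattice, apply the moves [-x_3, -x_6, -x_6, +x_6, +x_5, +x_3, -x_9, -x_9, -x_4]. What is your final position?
(3, -6, -8, -8, -4, -5, 5, -6, -9, -1)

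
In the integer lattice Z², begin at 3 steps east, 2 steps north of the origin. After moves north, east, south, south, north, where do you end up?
(4, 2)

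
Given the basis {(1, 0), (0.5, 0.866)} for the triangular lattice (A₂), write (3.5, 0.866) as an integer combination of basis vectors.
3b₁ + b₂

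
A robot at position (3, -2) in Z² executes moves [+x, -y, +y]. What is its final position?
(4, -2)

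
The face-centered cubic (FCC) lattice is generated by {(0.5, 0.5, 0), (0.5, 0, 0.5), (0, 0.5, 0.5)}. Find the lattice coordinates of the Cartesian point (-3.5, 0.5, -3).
-7b₂ + b₃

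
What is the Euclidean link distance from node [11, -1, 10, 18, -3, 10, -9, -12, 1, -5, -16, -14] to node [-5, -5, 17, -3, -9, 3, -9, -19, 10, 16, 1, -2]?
43.0232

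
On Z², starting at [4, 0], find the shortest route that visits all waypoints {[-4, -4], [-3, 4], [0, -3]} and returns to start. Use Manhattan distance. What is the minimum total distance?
32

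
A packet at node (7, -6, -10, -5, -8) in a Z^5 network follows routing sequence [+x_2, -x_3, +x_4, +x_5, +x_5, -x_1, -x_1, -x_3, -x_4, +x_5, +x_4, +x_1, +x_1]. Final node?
(7, -5, -12, -4, -5)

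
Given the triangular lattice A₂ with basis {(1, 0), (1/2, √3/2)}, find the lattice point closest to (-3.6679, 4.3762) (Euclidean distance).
(-3.5, 4.33)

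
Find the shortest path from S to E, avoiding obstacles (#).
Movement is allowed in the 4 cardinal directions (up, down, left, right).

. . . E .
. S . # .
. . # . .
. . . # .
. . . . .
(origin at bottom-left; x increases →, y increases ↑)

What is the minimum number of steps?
3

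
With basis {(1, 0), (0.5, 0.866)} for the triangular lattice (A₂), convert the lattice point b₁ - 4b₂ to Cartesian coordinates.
(-1, -3.464)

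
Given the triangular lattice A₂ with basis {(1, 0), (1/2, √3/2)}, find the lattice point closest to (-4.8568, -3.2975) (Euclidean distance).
(-5, -3.464)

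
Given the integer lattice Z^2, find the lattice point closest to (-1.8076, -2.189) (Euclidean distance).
(-2, -2)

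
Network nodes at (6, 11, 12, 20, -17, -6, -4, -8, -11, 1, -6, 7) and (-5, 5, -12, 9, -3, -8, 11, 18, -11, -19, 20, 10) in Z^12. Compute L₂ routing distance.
55.1362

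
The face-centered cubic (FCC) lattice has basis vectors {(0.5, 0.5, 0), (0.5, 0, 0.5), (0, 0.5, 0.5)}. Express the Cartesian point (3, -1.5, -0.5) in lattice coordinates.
2b₁ + 4b₂ - 5b₃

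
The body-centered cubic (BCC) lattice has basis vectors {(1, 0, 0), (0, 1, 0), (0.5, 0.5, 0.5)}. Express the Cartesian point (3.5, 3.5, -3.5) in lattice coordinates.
7b₁ + 7b₂ - 7b₃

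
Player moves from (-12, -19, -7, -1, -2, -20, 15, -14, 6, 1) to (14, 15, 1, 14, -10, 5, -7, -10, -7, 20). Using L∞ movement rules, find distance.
34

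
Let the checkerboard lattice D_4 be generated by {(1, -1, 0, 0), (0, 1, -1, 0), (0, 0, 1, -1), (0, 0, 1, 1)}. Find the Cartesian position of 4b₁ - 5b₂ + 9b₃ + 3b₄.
(4, -9, 17, -6)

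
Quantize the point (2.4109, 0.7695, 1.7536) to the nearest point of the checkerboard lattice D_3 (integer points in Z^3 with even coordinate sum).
(3, 1, 2)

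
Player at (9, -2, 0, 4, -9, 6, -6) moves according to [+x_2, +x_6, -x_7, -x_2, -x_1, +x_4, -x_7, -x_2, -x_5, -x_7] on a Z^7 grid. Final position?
(8, -3, 0, 5, -10, 7, -9)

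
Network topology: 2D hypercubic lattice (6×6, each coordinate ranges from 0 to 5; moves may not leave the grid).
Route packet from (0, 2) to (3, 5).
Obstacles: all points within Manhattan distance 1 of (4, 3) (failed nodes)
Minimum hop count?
6
(one shortest path: (0, 2) → (1, 2) → (2, 2) → (2, 3) → (2, 4) → (3, 4) → (3, 5))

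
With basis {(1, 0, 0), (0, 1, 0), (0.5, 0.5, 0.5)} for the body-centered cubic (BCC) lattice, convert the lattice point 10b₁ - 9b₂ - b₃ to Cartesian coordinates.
(9.5, -9.5, -0.5)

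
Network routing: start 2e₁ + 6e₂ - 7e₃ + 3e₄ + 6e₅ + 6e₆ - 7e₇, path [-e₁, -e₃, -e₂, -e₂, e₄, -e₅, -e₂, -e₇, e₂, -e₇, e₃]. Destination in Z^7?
(1, 4, -7, 4, 5, 6, -9)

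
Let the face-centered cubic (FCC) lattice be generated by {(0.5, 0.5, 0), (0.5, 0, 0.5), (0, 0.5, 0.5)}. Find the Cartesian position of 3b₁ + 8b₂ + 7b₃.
(5.5, 5, 7.5)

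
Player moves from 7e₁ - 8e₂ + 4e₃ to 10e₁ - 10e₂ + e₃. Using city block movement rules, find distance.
8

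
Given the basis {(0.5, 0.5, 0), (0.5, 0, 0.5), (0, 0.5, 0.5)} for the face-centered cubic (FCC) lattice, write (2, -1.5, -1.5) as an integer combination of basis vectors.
2b₁ + 2b₂ - 5b₃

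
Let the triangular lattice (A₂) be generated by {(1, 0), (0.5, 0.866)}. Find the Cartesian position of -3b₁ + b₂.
(-2.5, 0.866)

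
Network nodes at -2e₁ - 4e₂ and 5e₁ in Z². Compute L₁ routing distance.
11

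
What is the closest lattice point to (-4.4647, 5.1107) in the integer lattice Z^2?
(-4, 5)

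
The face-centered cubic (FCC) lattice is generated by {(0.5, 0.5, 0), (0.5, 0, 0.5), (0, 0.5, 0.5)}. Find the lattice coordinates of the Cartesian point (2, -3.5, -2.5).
b₁ + 3b₂ - 8b₃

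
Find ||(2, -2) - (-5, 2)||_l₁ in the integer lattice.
11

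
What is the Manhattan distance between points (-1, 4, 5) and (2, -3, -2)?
17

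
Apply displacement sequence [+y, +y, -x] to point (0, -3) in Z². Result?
(-1, -1)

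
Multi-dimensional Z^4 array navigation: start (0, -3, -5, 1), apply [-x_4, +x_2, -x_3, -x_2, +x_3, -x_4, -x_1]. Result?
(-1, -3, -5, -1)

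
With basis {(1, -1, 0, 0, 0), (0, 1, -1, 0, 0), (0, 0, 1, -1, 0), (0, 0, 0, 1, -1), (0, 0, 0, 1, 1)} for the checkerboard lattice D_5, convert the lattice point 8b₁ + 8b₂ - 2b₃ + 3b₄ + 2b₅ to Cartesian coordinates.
(8, 0, -10, 7, -1)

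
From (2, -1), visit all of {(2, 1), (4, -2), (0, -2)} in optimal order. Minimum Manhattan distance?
11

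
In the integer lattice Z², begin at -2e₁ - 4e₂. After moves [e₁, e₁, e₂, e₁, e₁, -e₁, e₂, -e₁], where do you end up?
(0, -2)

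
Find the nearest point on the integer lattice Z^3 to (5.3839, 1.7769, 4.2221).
(5, 2, 4)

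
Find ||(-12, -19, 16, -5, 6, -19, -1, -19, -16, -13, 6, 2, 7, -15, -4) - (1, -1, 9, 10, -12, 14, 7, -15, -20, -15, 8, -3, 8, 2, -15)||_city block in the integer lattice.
158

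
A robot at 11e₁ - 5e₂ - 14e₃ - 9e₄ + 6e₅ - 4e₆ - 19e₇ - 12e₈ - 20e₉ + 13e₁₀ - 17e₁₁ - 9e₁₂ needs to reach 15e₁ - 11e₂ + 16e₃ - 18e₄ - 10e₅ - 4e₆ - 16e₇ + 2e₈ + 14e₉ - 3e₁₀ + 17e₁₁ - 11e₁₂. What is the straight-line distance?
63.7652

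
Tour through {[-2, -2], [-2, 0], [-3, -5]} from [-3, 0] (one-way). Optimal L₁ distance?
7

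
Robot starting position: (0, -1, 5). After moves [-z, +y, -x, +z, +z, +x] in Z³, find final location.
(0, 0, 6)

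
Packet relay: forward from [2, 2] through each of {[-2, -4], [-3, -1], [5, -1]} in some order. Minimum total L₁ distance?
18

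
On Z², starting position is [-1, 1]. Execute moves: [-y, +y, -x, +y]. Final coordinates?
(-2, 2)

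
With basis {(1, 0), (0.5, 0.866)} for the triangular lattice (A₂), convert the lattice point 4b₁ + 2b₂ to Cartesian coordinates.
(5, 1.732)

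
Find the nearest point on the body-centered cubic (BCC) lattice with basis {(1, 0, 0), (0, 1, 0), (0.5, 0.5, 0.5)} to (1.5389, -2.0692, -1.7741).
(1.5, -2.5, -1.5)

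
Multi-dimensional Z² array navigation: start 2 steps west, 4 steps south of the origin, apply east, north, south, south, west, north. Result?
(-2, -4)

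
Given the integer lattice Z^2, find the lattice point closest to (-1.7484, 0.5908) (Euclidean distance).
(-2, 1)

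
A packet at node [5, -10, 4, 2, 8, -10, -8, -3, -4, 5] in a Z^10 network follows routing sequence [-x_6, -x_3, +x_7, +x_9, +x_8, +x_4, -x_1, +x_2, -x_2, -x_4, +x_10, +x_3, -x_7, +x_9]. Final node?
(4, -10, 4, 2, 8, -11, -8, -2, -2, 6)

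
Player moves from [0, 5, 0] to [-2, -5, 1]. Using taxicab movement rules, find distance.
13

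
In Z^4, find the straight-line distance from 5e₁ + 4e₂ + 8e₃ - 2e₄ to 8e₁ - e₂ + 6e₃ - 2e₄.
6.16441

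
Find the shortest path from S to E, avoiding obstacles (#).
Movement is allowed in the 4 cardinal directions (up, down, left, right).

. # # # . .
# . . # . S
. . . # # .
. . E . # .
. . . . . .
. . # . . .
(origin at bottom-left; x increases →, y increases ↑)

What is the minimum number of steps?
7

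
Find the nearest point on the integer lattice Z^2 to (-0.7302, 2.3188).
(-1, 2)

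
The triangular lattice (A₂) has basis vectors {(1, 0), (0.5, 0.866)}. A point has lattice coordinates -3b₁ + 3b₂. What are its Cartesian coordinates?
(-1.5, 2.598)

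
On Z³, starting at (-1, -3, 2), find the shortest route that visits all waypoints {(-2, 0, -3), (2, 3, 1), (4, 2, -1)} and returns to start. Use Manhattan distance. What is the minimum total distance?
34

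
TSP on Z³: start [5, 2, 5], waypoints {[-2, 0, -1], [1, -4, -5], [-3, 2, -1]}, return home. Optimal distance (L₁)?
48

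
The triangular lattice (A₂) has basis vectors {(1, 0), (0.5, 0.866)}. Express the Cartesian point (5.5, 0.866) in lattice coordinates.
5b₁ + b₂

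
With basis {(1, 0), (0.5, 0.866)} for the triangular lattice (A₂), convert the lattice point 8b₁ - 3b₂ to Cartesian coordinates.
(6.5, -2.598)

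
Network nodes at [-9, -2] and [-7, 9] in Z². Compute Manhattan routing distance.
13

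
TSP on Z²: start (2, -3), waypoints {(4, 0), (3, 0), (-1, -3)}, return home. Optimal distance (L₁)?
16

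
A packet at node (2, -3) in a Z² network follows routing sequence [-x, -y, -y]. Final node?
(1, -5)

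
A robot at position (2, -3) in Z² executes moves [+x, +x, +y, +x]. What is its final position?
(5, -2)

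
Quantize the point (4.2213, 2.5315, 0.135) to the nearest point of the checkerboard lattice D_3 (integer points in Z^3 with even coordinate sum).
(4, 2, 0)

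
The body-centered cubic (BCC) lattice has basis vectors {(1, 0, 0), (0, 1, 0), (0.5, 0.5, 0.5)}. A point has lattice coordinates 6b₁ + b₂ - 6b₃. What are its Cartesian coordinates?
(3, -2, -3)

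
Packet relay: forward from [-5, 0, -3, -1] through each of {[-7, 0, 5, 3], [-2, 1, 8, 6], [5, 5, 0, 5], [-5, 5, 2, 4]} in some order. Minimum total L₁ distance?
54
(one optimal route: (-5, 0, -3, -1) → (-7, 0, 5, 3) → (-2, 1, 8, 6) → (-5, 5, 2, 4) → (5, 5, 0, 5))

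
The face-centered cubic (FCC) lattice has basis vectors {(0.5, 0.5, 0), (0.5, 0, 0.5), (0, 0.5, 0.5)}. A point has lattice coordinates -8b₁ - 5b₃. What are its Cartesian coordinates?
(-4, -6.5, -2.5)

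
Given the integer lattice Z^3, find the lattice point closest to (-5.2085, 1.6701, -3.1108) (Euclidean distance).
(-5, 2, -3)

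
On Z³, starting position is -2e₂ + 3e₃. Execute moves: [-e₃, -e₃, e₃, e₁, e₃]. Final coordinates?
(1, -2, 3)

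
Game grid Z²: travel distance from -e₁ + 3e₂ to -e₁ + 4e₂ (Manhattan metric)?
1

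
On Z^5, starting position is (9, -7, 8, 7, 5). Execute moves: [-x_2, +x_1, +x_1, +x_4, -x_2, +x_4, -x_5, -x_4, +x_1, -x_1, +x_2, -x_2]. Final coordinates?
(11, -9, 8, 8, 4)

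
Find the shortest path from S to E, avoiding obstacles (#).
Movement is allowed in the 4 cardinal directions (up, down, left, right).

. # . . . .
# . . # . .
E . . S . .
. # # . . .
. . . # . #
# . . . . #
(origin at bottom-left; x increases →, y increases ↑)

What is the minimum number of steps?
3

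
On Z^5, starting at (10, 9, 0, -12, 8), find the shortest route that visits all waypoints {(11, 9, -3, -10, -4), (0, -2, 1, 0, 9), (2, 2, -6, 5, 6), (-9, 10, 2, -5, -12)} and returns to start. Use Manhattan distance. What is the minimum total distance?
166
(one optimal route: (10, 9, 0, -12, 8) → (11, 9, -3, -10, -4) → (-9, 10, 2, -5, -12) → (0, -2, 1, 0, 9) → (2, 2, -6, 5, 6) → (10, 9, 0, -12, 8))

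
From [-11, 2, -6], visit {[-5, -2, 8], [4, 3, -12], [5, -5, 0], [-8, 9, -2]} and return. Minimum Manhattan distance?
102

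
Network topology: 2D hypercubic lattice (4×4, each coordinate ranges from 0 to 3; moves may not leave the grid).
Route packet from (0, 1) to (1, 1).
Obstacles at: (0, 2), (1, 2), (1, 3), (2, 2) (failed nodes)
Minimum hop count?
1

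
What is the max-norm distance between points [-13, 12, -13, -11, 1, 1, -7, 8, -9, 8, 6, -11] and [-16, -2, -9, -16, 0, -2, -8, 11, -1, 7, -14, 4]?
20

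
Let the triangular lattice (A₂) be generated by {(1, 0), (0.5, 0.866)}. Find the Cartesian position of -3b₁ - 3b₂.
(-4.5, -2.598)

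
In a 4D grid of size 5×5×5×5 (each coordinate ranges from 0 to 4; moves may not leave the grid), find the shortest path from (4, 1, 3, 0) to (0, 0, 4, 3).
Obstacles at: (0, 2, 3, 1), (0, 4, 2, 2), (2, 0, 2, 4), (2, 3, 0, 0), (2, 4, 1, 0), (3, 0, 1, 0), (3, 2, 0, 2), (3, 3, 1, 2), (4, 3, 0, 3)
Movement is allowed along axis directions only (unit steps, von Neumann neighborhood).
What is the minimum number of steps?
9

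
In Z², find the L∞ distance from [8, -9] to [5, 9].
18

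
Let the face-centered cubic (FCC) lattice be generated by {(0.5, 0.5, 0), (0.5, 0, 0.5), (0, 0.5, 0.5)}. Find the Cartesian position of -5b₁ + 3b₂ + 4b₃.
(-1, -0.5, 3.5)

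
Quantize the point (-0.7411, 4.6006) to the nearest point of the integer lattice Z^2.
(-1, 5)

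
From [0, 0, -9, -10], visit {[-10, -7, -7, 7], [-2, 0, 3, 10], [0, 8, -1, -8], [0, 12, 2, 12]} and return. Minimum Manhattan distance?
126
(one optimal route: (0, 0, -9, -10) → (-10, -7, -7, 7) → (-2, 0, 3, 10) → (0, 12, 2, 12) → (0, 8, -1, -8) → (0, 0, -9, -10))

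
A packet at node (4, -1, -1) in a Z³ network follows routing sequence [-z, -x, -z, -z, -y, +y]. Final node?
(3, -1, -4)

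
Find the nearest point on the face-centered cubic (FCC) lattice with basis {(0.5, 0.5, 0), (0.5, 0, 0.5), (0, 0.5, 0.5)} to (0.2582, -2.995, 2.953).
(0, -3, 3)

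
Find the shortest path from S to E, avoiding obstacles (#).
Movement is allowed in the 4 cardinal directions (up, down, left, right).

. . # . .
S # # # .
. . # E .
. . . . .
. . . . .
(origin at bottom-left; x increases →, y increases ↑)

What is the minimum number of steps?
6
(one shortest path: (0, 3) → (0, 2) → (1, 2) → (1, 1) → (2, 1) → (3, 1) → (3, 2))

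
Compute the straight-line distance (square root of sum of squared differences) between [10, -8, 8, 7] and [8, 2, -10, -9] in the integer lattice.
26.1534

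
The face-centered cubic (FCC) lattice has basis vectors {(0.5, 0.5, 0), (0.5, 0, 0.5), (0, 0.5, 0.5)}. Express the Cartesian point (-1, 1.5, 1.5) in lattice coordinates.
-b₁ - b₂ + 4b₃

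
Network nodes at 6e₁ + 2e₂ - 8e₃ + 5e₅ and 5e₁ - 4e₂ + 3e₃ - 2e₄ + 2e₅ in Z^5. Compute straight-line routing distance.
13.0767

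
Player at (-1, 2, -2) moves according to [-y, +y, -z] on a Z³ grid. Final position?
(-1, 2, -3)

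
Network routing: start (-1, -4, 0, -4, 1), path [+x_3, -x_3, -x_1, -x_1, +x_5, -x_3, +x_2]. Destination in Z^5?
(-3, -3, -1, -4, 2)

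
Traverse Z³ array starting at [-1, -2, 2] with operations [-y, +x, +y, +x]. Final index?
(1, -2, 2)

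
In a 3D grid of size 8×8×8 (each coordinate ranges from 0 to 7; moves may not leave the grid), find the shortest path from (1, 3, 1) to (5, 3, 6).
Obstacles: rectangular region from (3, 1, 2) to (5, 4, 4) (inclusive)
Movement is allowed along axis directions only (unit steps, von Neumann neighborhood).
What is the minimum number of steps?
9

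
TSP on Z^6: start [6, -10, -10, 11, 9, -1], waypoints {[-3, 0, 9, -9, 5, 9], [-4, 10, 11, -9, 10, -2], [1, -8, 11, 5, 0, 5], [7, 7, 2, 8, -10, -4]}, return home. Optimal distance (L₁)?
232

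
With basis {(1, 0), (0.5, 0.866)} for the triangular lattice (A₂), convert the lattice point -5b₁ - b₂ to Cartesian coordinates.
(-5.5, -0.866)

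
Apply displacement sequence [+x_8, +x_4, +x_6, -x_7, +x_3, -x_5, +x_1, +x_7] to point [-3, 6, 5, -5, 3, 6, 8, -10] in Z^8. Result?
(-2, 6, 6, -4, 2, 7, 8, -9)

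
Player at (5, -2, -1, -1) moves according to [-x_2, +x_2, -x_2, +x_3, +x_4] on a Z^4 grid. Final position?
(5, -3, 0, 0)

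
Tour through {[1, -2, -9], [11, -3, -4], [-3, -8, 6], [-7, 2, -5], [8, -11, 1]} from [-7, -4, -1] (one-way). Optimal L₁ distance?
77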